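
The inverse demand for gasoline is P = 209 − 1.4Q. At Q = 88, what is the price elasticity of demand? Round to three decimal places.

-0.696

At Q = 88, P = 209 − 1.4(88) = 85.80.
dP/dQ = −1.4, so dQ/dP = 1/(−1.4) = -0.714.
ε = (dQ/dP)(P/Q) = (-0.714)(85.80/88).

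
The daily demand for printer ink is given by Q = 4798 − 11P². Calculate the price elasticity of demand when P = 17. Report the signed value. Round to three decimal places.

At P = 17, Q = 1619.
dQ/dP = −22P = -374.
ε = (dQ/dP)(P/Q) = (-374)(17/1619).
|ε| > 1, so demand is elastic at this price.

-3.927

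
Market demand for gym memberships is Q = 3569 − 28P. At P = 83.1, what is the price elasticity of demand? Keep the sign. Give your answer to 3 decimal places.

At P = 83.1, Q = 1242.200.
dQ/dP = −28.
ε = (dQ/dP)(P/Q) = (-28)(83.1/1242.200).

-1.873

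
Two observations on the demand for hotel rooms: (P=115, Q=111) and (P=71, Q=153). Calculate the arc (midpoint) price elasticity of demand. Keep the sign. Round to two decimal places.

ΔQ = 153 − 111 = 42; ΔP = 71 − 115 = -44.
Midpoints: P̄ = 93.00, Q̄ = 132.0.
ε = (ΔQ/ΔP)(P̄/Q̄) = (42/-44)(93.00/132.0).

-0.67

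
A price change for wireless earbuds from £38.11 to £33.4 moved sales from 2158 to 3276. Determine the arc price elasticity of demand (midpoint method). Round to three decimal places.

-3.124

ΔQ = 3276 − 2158 = 1118; ΔP = 33.4 − 38.11 = -4.71.
Midpoints: P̄ = 35.75, Q̄ = 2717.0.
ε = (ΔQ/ΔP)(P̄/Q̄) = (1118/-4.71)(35.75/2717.0).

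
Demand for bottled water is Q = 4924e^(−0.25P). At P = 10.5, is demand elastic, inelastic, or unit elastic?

elastic

Q = 356.693, dQ/dP = -89.173.
ε = (dQ/dP)(P/Q) ≈ -2.625.
|ε| = 2.62 > 1.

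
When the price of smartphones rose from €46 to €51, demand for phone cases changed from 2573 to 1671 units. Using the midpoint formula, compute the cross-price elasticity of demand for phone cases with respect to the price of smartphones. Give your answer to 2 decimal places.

ΔQ_x = 1671 − 2573 = -902; ΔP_y = 51 − 46 = 5.
Midpoints: P̄_y = 48.50, Q̄_x = 2122.0.
ε_xy = (ΔQ_x/ΔP_y)(P̄_y/Q̄_x) = (-902/5)(48.50/2122.0).

-4.12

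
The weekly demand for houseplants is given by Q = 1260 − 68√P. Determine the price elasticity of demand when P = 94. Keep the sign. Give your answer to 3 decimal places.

-0.549

At P = 94, Q = 600.716.
dQ/dP = −68/(2√P) = -3.507.
ε = (dQ/dP)(P/Q) = (-3.507)(94/600.716).
|ε| < 1, so demand is inelastic at this price.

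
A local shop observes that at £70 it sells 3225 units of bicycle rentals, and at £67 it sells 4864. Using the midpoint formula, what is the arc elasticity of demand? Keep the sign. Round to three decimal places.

-9.253

ΔQ = 4864 − 3225 = 1639; ΔP = 67 − 70 = -3.
Midpoints: P̄ = 68.50, Q̄ = 4044.5.
ε = (ΔQ/ΔP)(P̄/Q̄) = (1639/-3)(68.50/4044.5).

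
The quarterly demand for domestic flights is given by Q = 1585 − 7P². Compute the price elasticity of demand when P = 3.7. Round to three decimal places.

At P = 3.7, Q = 1489.170.
dQ/dP = −14P = -51.800.
ε = (dQ/dP)(P/Q) = (-51.800)(3.7/1489.170).
|ε| < 1, so demand is inelastic at this price.

-0.129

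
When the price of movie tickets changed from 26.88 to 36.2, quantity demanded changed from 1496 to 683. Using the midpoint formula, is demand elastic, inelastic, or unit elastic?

elastic

Arc ε ≈ -2.525.
|ε| = 2.53 > 1.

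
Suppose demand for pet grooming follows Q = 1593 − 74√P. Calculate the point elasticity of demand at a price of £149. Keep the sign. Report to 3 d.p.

At P = 149, Q = 689.715.
dQ/dP = −74/(2√P) = -3.031.
ε = (dQ/dP)(P/Q) = (-3.031)(149/689.715).

-0.655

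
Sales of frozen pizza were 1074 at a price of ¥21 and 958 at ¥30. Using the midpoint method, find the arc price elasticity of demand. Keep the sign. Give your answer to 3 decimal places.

ΔQ = 958 − 1074 = -116; ΔP = 30 − 21 = 9.
Midpoints: P̄ = 25.50, Q̄ = 1016.0.
ε = (ΔQ/ΔP)(P̄/Q̄) = (-116/9)(25.50/1016.0).

-0.323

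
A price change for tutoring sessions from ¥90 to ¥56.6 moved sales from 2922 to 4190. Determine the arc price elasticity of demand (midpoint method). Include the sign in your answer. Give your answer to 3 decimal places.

ΔQ = 4190 − 2922 = 1268; ΔP = 56.6 − 90 = -33.4.
Midpoints: P̄ = 73.30, Q̄ = 3556.0.
ε = (ΔQ/ΔP)(P̄/Q̄) = (1268/-33.4)(73.30/3556.0).

-0.783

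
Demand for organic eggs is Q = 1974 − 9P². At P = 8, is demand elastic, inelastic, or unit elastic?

Q = 1398, dQ/dP = -144.
ε = (dQ/dP)(P/Q) ≈ -0.824.
|ε| = 0.82 < 1.

inelastic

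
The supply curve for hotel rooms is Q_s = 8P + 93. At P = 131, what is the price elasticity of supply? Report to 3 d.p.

0.918

At P = 131, Q_s = 1141.
dQ_s/dP = 8.
ε_s = (dQ_s/dP)(P/Q_s) = (8)(131/1141).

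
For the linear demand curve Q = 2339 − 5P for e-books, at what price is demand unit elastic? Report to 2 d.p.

For linear demand Q = a − bP, ε = −bP/(a − bP). |ε| = 1 when bP = a − bP, i.e. P = a/(2b).
P = 2339/(2·5) = 2339/10 = 233.9000.

233.90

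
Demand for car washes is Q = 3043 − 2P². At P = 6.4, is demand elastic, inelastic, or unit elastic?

inelastic

Q = 2961.080, dQ/dP = -25.600.
ε = (dQ/dP)(P/Q) ≈ -0.055.
|ε| = 0.06 < 1.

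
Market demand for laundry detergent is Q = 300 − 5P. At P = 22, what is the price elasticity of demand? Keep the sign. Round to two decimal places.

-0.58

At P = 22, Q = 190.
dQ/dP = −5.
ε = (dQ/dP)(P/Q) = (-5)(22/190).
|ε| < 1, so demand is inelastic at this price.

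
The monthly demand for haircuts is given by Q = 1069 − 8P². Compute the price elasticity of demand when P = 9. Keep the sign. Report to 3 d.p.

At P = 9, Q = 421.
dQ/dP = −16P = -144.
ε = (dQ/dP)(P/Q) = (-144)(9/421).
|ε| > 1, so demand is elastic at this price.

-3.078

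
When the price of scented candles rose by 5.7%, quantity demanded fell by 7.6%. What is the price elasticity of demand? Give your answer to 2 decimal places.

ε = %ΔQ / %ΔP = (-7.6)/(5.7) = -1.333.

-1.33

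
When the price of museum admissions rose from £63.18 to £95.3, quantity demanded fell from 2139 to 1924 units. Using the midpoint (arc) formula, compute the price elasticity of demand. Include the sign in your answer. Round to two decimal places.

ΔQ = 1924 − 2139 = -215; ΔP = 95.3 − 63.18 = 32.12.
Midpoints: P̄ = 79.24, Q̄ = 2031.5.
ε = (ΔQ/ΔP)(P̄/Q̄) = (-215/32.12)(79.24/2031.5).

-0.26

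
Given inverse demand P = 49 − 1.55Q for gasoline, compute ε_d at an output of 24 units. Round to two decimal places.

At Q = 24, P = 49 − 1.55(24) = 11.80.
dP/dQ = −1.55, so dQ/dP = 1/(−1.55) = -0.645.
ε = (dQ/dP)(P/Q) = (-0.645)(11.80/24).

-0.32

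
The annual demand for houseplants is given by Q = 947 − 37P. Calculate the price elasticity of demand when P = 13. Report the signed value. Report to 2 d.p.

At P = 13, Q = 466.
dQ/dP = −37.
ε = (dQ/dP)(P/Q) = (-37)(13/466).
|ε| > 1, so demand is elastic at this price.

-1.03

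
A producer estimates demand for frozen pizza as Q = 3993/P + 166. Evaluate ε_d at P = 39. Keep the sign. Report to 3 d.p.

-0.381

At P = 39, Q = 268.385.
dQ/dP = −3993/P² = -2.625.
ε = (dQ/dP)(P/Q) = (-2.625)(39/268.385).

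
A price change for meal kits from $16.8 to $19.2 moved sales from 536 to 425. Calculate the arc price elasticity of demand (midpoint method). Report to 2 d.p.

-1.73

ΔQ = 425 − 536 = -111; ΔP = 19.2 − 16.8 = 2.4.
Midpoints: P̄ = 18.00, Q̄ = 480.5.
ε = (ΔQ/ΔP)(P̄/Q̄) = (-111/2.4)(18.00/480.5).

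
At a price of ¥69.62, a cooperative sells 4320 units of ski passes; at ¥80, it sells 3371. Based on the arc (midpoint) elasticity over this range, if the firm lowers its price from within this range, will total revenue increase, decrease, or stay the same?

increase

Arc ε = (-949/10.38)(74.81/3845.5) ≈ -1.779.
|ε| = 1.78 > 1, so demand is elastic. A price cut therefore raises total revenue.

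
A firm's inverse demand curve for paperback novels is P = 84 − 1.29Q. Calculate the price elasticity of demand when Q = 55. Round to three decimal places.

-0.184

At Q = 55, P = 84 − 1.29(55) = 13.05.
dP/dQ = −1.29, so dQ/dP = 1/(−1.29) = -0.775.
ε = (dQ/dP)(P/Q) = (-0.775)(13.05/55).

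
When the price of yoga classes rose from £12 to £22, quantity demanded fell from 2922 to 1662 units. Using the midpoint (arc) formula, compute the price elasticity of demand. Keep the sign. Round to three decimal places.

ΔQ = 1662 − 2922 = -1260; ΔP = 22 − 12 = 10.
Midpoints: P̄ = 17.00, Q̄ = 2292.0.
ε = (ΔQ/ΔP)(P̄/Q̄) = (-1260/10)(17.00/2292.0).

-0.935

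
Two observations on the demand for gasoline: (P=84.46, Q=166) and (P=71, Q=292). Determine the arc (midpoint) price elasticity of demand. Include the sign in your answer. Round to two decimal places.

-3.18

ΔQ = 292 − 166 = 126; ΔP = 71 − 84.46 = -13.46.
Midpoints: P̄ = 77.73, Q̄ = 229.0.
ε = (ΔQ/ΔP)(P̄/Q̄) = (126/-13.46)(77.73/229.0).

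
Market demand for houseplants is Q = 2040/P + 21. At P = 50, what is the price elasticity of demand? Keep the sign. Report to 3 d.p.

-0.660

At P = 50, Q = 61.800.
dQ/dP = −2040/P² = -0.816.
ε = (dQ/dP)(P/Q) = (-0.816)(50/61.800).
|ε| < 1, so demand is inelastic at this price.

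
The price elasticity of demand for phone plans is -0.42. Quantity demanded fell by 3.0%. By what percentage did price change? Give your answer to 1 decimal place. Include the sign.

%ΔP ≈ %ΔQ / ε = (-3.0%)/(-0.42) = 7.14%.

7.1%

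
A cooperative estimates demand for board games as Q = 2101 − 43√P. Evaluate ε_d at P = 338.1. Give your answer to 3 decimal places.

-0.302

At P = 338.1, Q = 1310.338.
dQ/dP = −43/(2√P) = -1.169.
ε = (dQ/dP)(P/Q) = (-1.169)(338.1/1310.338).
|ε| < 1, so demand is inelastic at this price.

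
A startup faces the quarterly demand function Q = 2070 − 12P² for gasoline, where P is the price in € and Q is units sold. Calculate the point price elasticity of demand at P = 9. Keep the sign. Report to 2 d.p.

-1.77

At P = 9, Q = 1098.
dQ/dP = −24P = -216.
ε = (dQ/dP)(P/Q) = (-216)(9/1098).
|ε| > 1, so demand is elastic at this price.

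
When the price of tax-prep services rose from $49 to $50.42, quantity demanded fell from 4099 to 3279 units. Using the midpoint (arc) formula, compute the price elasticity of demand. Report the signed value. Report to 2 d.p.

ΔQ = 3279 − 4099 = -820; ΔP = 50.42 − 49 = 1.42.
Midpoints: P̄ = 49.71, Q̄ = 3689.0.
ε = (ΔQ/ΔP)(P̄/Q̄) = (-820/1.42)(49.71/3689.0).

-7.78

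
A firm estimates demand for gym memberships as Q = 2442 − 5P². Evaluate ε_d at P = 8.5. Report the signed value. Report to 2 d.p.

At P = 8.5, Q = 2080.750.
dQ/dP = −10P = -85.
ε = (dQ/dP)(P/Q) = (-85)(8.5/2080.750).
|ε| < 1, so demand is inelastic at this price.

-0.35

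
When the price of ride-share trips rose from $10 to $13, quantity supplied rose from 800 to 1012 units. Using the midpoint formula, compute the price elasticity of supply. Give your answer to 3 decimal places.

ΔQ = 1012 − 800 = 212; ΔP = 13 − 10 = 3.
Midpoints: P̄ = 11.50, Q̄ = 906.0.
ε_s = (ΔQ/ΔP)(P̄/Q̄) = (212/3)(11.50/906.0).

0.897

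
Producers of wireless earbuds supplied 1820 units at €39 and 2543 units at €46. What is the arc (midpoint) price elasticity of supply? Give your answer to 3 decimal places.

ΔQ = 2543 − 1820 = 723; ΔP = 46 − 39 = 7.
Midpoints: P̄ = 42.50, Q̄ = 2181.5.
ε_s = (ΔQ/ΔP)(P̄/Q̄) = (723/7)(42.50/2181.5).

2.012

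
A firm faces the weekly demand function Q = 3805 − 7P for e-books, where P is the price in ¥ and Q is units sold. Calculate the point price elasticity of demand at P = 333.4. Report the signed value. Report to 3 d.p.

-1.586

At P = 333.4, Q = 1471.200.
dQ/dP = −7.
ε = (dQ/dP)(P/Q) = (-7)(333.4/1471.200).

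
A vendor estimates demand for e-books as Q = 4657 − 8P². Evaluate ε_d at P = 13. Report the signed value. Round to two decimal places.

At P = 13, Q = 3305.
dQ/dP = −16P = -208.
ε = (dQ/dP)(P/Q) = (-208)(13/3305).
|ε| < 1, so demand is inelastic at this price.

-0.82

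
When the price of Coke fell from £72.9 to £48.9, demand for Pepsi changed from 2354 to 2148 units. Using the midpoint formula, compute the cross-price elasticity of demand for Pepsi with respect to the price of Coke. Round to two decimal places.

0.23

ΔQ_x = 2148 − 2354 = -206; ΔP_y = 48.9 − 72.9 = -24.0.
Midpoints: P̄_y = 60.90, Q̄_x = 2251.0.
ε_xy = (ΔQ_x/ΔP_y)(P̄_y/Q̄_x) = (-206/-24.0)(60.90/2251.0).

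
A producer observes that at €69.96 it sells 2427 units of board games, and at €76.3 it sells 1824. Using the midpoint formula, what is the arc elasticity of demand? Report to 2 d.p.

ΔQ = 1824 − 2427 = -603; ΔP = 76.3 − 69.96 = 6.34.
Midpoints: P̄ = 73.13, Q̄ = 2125.5.
ε = (ΔQ/ΔP)(P̄/Q̄) = (-603/6.34)(73.13/2125.5).

-3.27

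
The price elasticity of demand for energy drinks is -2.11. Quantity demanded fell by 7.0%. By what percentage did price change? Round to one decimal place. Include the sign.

%ΔP ≈ %ΔQ / ε = (-7.0%)/(-2.11) = 3.32%.

3.3%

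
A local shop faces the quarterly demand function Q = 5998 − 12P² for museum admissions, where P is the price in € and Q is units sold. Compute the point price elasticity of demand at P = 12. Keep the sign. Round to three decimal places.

-0.809

At P = 12, Q = 4270.
dQ/dP = −24P = -288.
ε = (dQ/dP)(P/Q) = (-288)(12/4270).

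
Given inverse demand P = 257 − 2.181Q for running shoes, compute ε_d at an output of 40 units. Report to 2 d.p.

At Q = 40, P = 257 − 2.181(40) = 169.76.
dP/dQ = −2.181, so dQ/dP = 1/(−2.181) = -0.459.
ε = (dQ/dP)(P/Q) = (-0.459)(169.76/40).

-1.95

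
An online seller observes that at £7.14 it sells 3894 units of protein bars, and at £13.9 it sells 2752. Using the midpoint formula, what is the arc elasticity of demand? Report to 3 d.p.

ΔQ = 2752 − 3894 = -1142; ΔP = 13.9 − 7.14 = 6.76.
Midpoints: P̄ = 10.52, Q̄ = 3323.0.
ε = (ΔQ/ΔP)(P̄/Q̄) = (-1142/6.76)(10.52/3323.0).

-0.535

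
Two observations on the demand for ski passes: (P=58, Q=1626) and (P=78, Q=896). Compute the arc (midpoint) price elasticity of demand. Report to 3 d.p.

ΔQ = 896 − 1626 = -730; ΔP = 78 − 58 = 20.
Midpoints: P̄ = 68.00, Q̄ = 1261.0.
ε = (ΔQ/ΔP)(P̄/Q̄) = (-730/20)(68.00/1261.0).

-1.968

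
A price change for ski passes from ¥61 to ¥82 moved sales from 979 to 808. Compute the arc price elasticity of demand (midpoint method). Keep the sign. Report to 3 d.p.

-0.652

ΔQ = 808 − 979 = -171; ΔP = 82 − 61 = 21.
Midpoints: P̄ = 71.50, Q̄ = 893.5.
ε = (ΔQ/ΔP)(P̄/Q̄) = (-171/21)(71.50/893.5).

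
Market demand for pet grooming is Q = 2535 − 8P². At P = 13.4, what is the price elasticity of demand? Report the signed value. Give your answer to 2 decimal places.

-2.62

At P = 13.4, Q = 1098.520.
dQ/dP = −16P = -214.400.
ε = (dQ/dP)(P/Q) = (-214.400)(13.4/1098.520).
|ε| > 1, so demand is elastic at this price.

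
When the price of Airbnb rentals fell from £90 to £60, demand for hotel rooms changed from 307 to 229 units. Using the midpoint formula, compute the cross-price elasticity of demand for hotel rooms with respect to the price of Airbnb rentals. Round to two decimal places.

0.73

ΔQ_x = 229 − 307 = -78; ΔP_y = 60 − 90 = -30.
Midpoints: P̄_y = 75.00, Q̄_x = 268.0.
ε_xy = (ΔQ_x/ΔP_y)(P̄_y/Q̄_x) = (-78/-30)(75.00/268.0).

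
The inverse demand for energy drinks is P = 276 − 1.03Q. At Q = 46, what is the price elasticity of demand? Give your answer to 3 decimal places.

-4.825

At Q = 46, P = 276 − 1.03(46) = 228.62.
dP/dQ = −1.03, so dQ/dP = 1/(−1.03) = -0.971.
ε = (dQ/dP)(P/Q) = (-0.971)(228.62/46).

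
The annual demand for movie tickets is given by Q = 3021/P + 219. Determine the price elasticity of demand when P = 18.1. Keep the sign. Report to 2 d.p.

-0.43

At P = 18.1, Q = 385.906.
dQ/dP = −3021/P² = -9.221.
ε = (dQ/dP)(P/Q) = (-9.221)(18.1/385.906).
|ε| < 1, so demand is inelastic at this price.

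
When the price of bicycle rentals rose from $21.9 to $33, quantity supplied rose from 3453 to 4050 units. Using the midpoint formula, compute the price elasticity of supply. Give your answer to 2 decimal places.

0.39

ΔQ = 4050 − 3453 = 597; ΔP = 33 − 21.9 = 11.1.
Midpoints: P̄ = 27.45, Q̄ = 3751.5.
ε_s = (ΔQ/ΔP)(P̄/Q̄) = (597/11.1)(27.45/3751.5).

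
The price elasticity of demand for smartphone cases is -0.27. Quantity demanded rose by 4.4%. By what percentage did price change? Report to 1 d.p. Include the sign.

-16.3%

%ΔP ≈ %ΔQ / ε = (4.4%)/(-0.27) = -16.30%.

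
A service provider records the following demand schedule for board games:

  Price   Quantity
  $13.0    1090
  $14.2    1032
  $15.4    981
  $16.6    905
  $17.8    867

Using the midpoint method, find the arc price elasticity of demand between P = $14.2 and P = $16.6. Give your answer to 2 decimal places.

At P = 14.2, Q = 1032; at P = 16.6, Q = 905.
ΔQ = -127, ΔP = 2.4. Midpoints: P̄ = 15.40, Q̄ = 968.5.
ε = (ΔQ/ΔP)(P̄/Q̄) = (-127/2.4)(15.40/968.5).

-0.84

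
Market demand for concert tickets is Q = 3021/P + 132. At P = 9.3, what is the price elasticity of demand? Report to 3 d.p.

-0.711

At P = 9.3, Q = 456.839.
dQ/dP = −3021/P² = -34.929.
ε = (dQ/dP)(P/Q) = (-34.929)(9.3/456.839).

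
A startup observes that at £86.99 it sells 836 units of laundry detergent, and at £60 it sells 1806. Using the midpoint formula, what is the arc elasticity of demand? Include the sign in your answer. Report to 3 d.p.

ΔQ = 1806 − 836 = 970; ΔP = 60 − 86.99 = -26.99.
Midpoints: P̄ = 73.50, Q̄ = 1321.0.
ε = (ΔQ/ΔP)(P̄/Q̄) = (970/-26.99)(73.50/1321.0).

-2.000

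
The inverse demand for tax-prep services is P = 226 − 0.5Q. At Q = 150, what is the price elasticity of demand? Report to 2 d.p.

-2.01

At Q = 150, P = 226 − 0.5(150) = 151.00.
dP/dQ = −0.5, so dQ/dP = 1/(−0.5) = -2.000.
ε = (dQ/dP)(P/Q) = (-2.000)(151.00/150).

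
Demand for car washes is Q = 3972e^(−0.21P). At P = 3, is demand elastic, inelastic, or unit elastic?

inelastic

Q = 2115.455, dQ/dP = -444.245.
ε = (dQ/dP)(P/Q) ≈ -0.630.
|ε| = 0.63 < 1.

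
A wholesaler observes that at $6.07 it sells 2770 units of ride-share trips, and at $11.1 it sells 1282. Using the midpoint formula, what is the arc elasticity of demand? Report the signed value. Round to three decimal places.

-1.254

ΔQ = 1282 − 2770 = -1488; ΔP = 11.1 − 6.07 = 5.03.
Midpoints: P̄ = 8.59, Q̄ = 2026.0.
ε = (ΔQ/ΔP)(P̄/Q̄) = (-1488/5.03)(8.59/2026.0).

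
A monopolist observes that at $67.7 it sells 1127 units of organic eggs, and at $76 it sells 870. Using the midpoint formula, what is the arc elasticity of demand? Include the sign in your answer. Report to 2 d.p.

ΔQ = 870 − 1127 = -257; ΔP = 76 − 67.7 = 8.3.
Midpoints: P̄ = 71.85, Q̄ = 998.5.
ε = (ΔQ/ΔP)(P̄/Q̄) = (-257/8.3)(71.85/998.5).

-2.23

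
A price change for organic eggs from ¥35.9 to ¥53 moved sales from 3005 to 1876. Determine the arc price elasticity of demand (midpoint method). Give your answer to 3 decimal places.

-1.203

ΔQ = 1876 − 3005 = -1129; ΔP = 53 − 35.9 = 17.1.
Midpoints: P̄ = 44.45, Q̄ = 2440.5.
ε = (ΔQ/ΔP)(P̄/Q̄) = (-1129/17.1)(44.45/2440.5).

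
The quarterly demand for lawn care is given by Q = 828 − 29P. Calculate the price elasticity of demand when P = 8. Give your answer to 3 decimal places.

At P = 8, Q = 596.
dQ/dP = −29.
ε = (dQ/dP)(P/Q) = (-29)(8/596).

-0.389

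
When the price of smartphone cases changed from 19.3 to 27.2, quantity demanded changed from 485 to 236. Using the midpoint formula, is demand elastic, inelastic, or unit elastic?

elastic

Arc ε ≈ -2.033.
|ε| = 2.03 > 1.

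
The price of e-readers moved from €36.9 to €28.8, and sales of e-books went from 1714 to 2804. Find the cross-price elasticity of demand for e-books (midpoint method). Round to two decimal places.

-1.96

ΔQ_x = 2804 − 1714 = 1090; ΔP_y = 28.8 − 36.9 = -8.1.
Midpoints: P̄_y = 32.85, Q̄_x = 2259.0.
ε_xy = (ΔQ_x/ΔP_y)(P̄_y/Q̄_x) = (1090/-8.1)(32.85/2259.0).
ε_xy < 0, so the goods are complements.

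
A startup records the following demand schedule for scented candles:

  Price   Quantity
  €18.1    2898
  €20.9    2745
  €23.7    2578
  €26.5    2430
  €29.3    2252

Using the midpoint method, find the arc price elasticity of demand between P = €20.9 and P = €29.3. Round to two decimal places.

-0.59

At P = 20.9, Q = 2745; at P = 29.3, Q = 2252.
ΔQ = -493, ΔP = 8.4. Midpoints: P̄ = 25.10, Q̄ = 2498.5.
ε = (ΔQ/ΔP)(P̄/Q̄) = (-493/8.4)(25.10/2498.5).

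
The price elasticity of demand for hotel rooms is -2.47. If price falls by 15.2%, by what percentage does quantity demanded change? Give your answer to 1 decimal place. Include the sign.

%ΔQ ≈ ε × %ΔP = (-2.47)(-15.2%) = 37.54%.

37.5%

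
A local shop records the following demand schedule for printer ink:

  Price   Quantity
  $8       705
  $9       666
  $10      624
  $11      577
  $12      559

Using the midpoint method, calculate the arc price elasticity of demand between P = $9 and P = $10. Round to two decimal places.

-0.62

At P = 9, Q = 666; at P = 10, Q = 624.
ΔQ = -42, ΔP = 1. Midpoints: P̄ = 9.50, Q̄ = 645.0.
ε = (ΔQ/ΔP)(P̄/Q̄) = (-42/1)(9.50/645.0).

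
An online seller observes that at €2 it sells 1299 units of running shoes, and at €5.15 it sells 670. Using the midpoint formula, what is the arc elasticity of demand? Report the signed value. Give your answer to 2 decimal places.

-0.73

ΔQ = 670 − 1299 = -629; ΔP = 5.15 − 2 = 3.15.
Midpoints: P̄ = 3.58, Q̄ = 984.5.
ε = (ΔQ/ΔP)(P̄/Q̄) = (-629/3.15)(3.58/984.5).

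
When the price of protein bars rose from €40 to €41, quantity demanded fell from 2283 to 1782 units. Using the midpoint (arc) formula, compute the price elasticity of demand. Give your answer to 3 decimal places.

ΔQ = 1782 − 2283 = -501; ΔP = 41 − 40 = 1.
Midpoints: P̄ = 40.50, Q̄ = 2032.5.
ε = (ΔQ/ΔP)(P̄/Q̄) = (-501/1)(40.50/2032.5).

-9.983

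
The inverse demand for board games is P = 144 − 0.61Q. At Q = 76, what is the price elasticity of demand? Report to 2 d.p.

-2.11

At Q = 76, P = 144 − 0.61(76) = 97.64.
dP/dQ = −0.61, so dQ/dP = 1/(−0.61) = -1.639.
ε = (dQ/dP)(P/Q) = (-1.639)(97.64/76).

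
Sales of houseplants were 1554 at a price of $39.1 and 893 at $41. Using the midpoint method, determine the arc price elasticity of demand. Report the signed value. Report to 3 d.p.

ΔQ = 893 − 1554 = -661; ΔP = 41 − 39.1 = 1.9.
Midpoints: P̄ = 40.05, Q̄ = 1223.5.
ε = (ΔQ/ΔP)(P̄/Q̄) = (-661/1.9)(40.05/1223.5).

-11.388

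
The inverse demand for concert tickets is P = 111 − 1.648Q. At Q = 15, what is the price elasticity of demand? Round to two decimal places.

-3.49

At Q = 15, P = 111 − 1.648(15) = 86.28.
dP/dQ = −1.648, so dQ/dP = 1/(−1.648) = -0.607.
ε = (dQ/dP)(P/Q) = (-0.607)(86.28/15).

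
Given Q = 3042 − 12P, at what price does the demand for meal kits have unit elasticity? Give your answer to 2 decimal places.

For linear demand Q = a − bP, ε = −bP/(a − bP). |ε| = 1 when bP = a − bP, i.e. P = a/(2b).
P = 3042/(2·12) = 3042/24 = 126.7500.

126.75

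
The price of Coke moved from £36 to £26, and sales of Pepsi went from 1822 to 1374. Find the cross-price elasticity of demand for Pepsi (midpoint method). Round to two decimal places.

ΔQ_x = 1374 − 1822 = -448; ΔP_y = 26 − 36 = -10.
Midpoints: P̄_y = 31.00, Q̄_x = 1598.0.
ε_xy = (ΔQ_x/ΔP_y)(P̄_y/Q̄_x) = (-448/-10)(31.00/1598.0).

0.87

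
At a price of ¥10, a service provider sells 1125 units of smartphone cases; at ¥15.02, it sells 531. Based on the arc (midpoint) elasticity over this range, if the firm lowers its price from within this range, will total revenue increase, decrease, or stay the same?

increase

Arc ε = (-594/5.02)(12.51/828.0) ≈ -1.788.
|ε| = 1.79 > 1, so demand is elastic. A price cut therefore raises total revenue.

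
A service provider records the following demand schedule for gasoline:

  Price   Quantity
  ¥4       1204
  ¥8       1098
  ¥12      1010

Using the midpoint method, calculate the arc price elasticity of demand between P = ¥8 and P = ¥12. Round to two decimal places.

-0.21

At P = 8, Q = 1098; at P = 12, Q = 1010.
ΔQ = -88, ΔP = 4. Midpoints: P̄ = 10.00, Q̄ = 1054.0.
ε = (ΔQ/ΔP)(P̄/Q̄) = (-88/4)(10.00/1054.0).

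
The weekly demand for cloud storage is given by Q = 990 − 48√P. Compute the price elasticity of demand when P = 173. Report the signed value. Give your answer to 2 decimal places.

-0.88

At P = 173, Q = 358.659.
dQ/dP = −48/(2√P) = -1.825.
ε = (dQ/dP)(P/Q) = (-1.825)(173/358.659).
|ε| < 1, so demand is inelastic at this price.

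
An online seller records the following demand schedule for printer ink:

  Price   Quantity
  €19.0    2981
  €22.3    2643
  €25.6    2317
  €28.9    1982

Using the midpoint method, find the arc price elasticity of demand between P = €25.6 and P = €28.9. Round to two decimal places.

-1.29

At P = 25.6, Q = 2317; at P = 28.9, Q = 1982.
ΔQ = -335, ΔP = 3.3. Midpoints: P̄ = 27.25, Q̄ = 2149.5.
ε = (ΔQ/ΔP)(P̄/Q̄) = (-335/3.3)(27.25/2149.5).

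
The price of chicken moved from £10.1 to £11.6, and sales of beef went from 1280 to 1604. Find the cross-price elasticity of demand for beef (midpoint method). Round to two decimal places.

1.63

ΔQ_x = 1604 − 1280 = 324; ΔP_y = 11.6 − 10.1 = 1.5.
Midpoints: P̄_y = 10.85, Q̄_x = 1442.0.
ε_xy = (ΔQ_x/ΔP_y)(P̄_y/Q̄_x) = (324/1.5)(10.85/1442.0).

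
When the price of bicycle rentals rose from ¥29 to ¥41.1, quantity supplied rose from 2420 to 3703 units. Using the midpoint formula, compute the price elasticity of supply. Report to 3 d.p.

ΔQ = 3703 − 2420 = 1283; ΔP = 41.1 − 29 = 12.1.
Midpoints: P̄ = 35.05, Q̄ = 3061.5.
ε_s = (ΔQ/ΔP)(P̄/Q̄) = (1283/12.1)(35.05/3061.5).

1.214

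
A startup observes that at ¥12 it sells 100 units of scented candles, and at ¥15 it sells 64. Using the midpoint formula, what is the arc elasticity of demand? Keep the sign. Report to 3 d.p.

ΔQ = 64 − 100 = -36; ΔP = 15 − 12 = 3.
Midpoints: P̄ = 13.50, Q̄ = 82.0.
ε = (ΔQ/ΔP)(P̄/Q̄) = (-36/3)(13.50/82.0).

-1.976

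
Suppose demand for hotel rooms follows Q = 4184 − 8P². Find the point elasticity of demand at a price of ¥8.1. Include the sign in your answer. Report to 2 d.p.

-0.29

At P = 8.1, Q = 3659.120.
dQ/dP = −16P = -129.600.
ε = (dQ/dP)(P/Q) = (-129.600)(8.1/3659.120).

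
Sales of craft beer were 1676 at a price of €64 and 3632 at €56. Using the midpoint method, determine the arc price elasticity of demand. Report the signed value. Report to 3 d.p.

-5.528

ΔQ = 3632 − 1676 = 1956; ΔP = 56 − 64 = -8.
Midpoints: P̄ = 60.00, Q̄ = 2654.0.
ε = (ΔQ/ΔP)(P̄/Q̄) = (1956/-8)(60.00/2654.0).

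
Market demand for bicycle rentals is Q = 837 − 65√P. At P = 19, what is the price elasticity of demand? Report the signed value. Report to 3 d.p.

At P = 19, Q = 553.672.
dQ/dP = −65/(2√P) = -7.456.
ε = (dQ/dP)(P/Q) = (-7.456)(19/553.672).

-0.256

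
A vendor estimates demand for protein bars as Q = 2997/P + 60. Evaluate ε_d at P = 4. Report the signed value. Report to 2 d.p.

-0.93

At P = 4, Q = 809.250.
dQ/dP = −2997/P² = -187.312.
ε = (dQ/dP)(P/Q) = (-187.312)(4/809.250).
|ε| < 1, so demand is inelastic at this price.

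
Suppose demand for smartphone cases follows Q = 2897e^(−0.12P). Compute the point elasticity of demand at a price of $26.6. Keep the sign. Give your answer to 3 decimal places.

-3.192

At P = 26.6, Q = 119.037.
dQ/dP = −0.12·2897e^(−0.12P) = −0.12Q = -14.284.
ε = (dQ/dP)(P/Q) = (-14.284)(26.6/119.037).
|ε| > 1, so demand is elastic at this price.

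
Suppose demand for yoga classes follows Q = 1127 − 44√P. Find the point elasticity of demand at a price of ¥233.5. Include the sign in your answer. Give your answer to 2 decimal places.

-0.74

At P = 233.5, Q = 454.649.
dQ/dP = −44/(2√P) = -1.440.
ε = (dQ/dP)(P/Q) = (-1.440)(233.5/454.649).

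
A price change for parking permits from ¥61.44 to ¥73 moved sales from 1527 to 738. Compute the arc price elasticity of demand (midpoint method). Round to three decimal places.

ΔQ = 738 − 1527 = -789; ΔP = 73 − 61.44 = 11.56.
Midpoints: P̄ = 67.22, Q̄ = 1132.5.
ε = (ΔQ/ΔP)(P̄/Q̄) = (-789/11.56)(67.22/1132.5).

-4.051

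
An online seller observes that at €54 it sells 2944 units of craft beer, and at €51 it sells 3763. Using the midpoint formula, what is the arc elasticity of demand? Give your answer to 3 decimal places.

ΔQ = 3763 − 2944 = 819; ΔP = 51 − 54 = -3.
Midpoints: P̄ = 52.50, Q̄ = 3353.5.
ε = (ΔQ/ΔP)(P̄/Q̄) = (819/-3)(52.50/3353.5).

-4.274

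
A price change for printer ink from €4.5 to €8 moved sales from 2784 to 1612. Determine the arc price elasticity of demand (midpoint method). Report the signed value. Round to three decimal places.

-0.952

ΔQ = 1612 − 2784 = -1172; ΔP = 8 − 4.5 = 3.5.
Midpoints: P̄ = 6.25, Q̄ = 2198.0.
ε = (ΔQ/ΔP)(P̄/Q̄) = (-1172/3.5)(6.25/2198.0).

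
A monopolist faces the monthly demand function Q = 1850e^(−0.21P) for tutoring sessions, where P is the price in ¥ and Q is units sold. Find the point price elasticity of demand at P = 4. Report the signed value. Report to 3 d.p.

At P = 4, Q = 798.664.
dQ/dP = −0.21·1850e^(−0.21P) = −0.21Q = -167.720.
ε = (dQ/dP)(P/Q) = (-167.720)(4/798.664).
|ε| < 1, so demand is inelastic at this price.

-0.840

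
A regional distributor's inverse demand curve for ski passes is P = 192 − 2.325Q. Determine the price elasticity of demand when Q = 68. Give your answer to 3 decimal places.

-0.214

At Q = 68, P = 192 − 2.325(68) = 33.90.
dP/dQ = −2.325, so dQ/dP = 1/(−2.325) = -0.430.
ε = (dQ/dP)(P/Q) = (-0.430)(33.90/68).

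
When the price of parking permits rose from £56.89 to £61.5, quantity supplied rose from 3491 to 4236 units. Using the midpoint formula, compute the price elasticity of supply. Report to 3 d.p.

2.476

ΔQ = 4236 − 3491 = 745; ΔP = 61.5 − 56.89 = 4.61.
Midpoints: P̄ = 59.20, Q̄ = 3863.5.
ε_s = (ΔQ/ΔP)(P̄/Q̄) = (745/4.61)(59.20/3863.5).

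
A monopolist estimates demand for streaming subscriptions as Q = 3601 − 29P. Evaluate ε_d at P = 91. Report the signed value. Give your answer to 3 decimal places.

At P = 91, Q = 962.
dQ/dP = −29.
ε = (dQ/dP)(P/Q) = (-29)(91/962).

-2.743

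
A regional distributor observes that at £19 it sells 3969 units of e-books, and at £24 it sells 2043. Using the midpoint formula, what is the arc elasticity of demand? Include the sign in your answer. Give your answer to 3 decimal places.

-2.755

ΔQ = 2043 − 3969 = -1926; ΔP = 24 − 19 = 5.
Midpoints: P̄ = 21.50, Q̄ = 3006.0.
ε = (ΔQ/ΔP)(P̄/Q̄) = (-1926/5)(21.50/3006.0).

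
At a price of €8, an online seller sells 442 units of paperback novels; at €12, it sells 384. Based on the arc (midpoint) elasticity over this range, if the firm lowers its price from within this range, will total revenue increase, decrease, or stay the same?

Arc ε = (-58/4)(10.00/413.0) ≈ -0.351.
|ε| = 0.35 < 1, so demand is inelastic. A price cut therefore reduces total revenue.

decrease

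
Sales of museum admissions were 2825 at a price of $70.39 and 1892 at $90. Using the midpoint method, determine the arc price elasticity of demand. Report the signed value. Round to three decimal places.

ΔQ = 1892 − 2825 = -933; ΔP = 90 − 70.39 = 19.61.
Midpoints: P̄ = 80.19, Q̄ = 2358.5.
ε = (ΔQ/ΔP)(P̄/Q̄) = (-933/19.61)(80.19/2358.5).

-1.618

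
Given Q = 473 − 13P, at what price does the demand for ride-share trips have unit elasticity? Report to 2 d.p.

For linear demand Q = a − bP, ε = −bP/(a − bP). |ε| = 1 when bP = a − bP, i.e. P = a/(2b).
P = 473/(2·13) = 473/26 = 18.1923.

18.19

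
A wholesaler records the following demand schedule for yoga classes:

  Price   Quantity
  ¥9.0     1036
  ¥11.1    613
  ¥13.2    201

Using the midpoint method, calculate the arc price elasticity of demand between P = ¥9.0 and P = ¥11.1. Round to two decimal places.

At P = 9.0, Q = 1036; at P = 11.1, Q = 613.
ΔQ = -423, ΔP = 2.1. Midpoints: P̄ = 10.05, Q̄ = 824.5.
ε = (ΔQ/ΔP)(P̄/Q̄) = (-423/2.1)(10.05/824.5).

-2.46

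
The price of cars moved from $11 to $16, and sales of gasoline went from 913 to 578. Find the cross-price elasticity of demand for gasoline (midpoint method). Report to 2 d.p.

-1.21

ΔQ_x = 578 − 913 = -335; ΔP_y = 16 − 11 = 5.
Midpoints: P̄_y = 13.50, Q̄_x = 745.5.
ε_xy = (ΔQ_x/ΔP_y)(P̄_y/Q̄_x) = (-335/5)(13.50/745.5).
ε_xy < 0, so the goods are complements.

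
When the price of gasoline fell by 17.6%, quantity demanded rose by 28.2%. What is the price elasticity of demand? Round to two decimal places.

-1.60

ε = %ΔQ / %ΔP = (28.2)/(-17.6) = -1.602.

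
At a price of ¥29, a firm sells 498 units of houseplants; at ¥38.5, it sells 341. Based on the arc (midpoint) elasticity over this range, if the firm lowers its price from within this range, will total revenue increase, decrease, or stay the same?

increase

Arc ε = (-157/9.5)(33.75/419.5) ≈ -1.330.
|ε| = 1.33 > 1, so demand is elastic. A price cut therefore raises total revenue.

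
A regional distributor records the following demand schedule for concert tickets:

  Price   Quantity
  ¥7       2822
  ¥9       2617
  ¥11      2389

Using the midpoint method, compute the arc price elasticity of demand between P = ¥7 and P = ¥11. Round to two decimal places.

At P = 7, Q = 2822; at P = 11, Q = 2389.
ΔQ = -433, ΔP = 4. Midpoints: P̄ = 9.00, Q̄ = 2605.5.
ε = (ΔQ/ΔP)(P̄/Q̄) = (-433/4)(9.00/2605.5).

-0.37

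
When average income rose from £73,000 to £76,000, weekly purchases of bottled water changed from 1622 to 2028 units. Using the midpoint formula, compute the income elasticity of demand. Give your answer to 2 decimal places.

5.52

ΔQ = 406, ΔI = 3000. Midpoints: Ī = 74,500, Q̄ = 1825.0.
ε_I = (ΔQ/ΔI)(Ī/Q̄) = (406/3000)(74500/1825.0).
ε_I > 0, so the good is normal.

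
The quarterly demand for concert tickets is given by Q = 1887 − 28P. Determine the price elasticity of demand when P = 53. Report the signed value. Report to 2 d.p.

-3.68

At P = 53, Q = 403.
dQ/dP = −28.
ε = (dQ/dP)(P/Q) = (-28)(53/403).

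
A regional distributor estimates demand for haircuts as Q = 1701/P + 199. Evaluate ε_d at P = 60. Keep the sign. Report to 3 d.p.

-0.125

At P = 60, Q = 227.350.
dQ/dP = −1701/P² = -0.472.
ε = (dQ/dP)(P/Q) = (-0.472)(60/227.350).
|ε| < 1, so demand is inelastic at this price.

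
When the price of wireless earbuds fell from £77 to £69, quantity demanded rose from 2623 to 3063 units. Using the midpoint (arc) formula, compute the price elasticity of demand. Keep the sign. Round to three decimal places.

ΔQ = 3063 − 2623 = 440; ΔP = 69 − 77 = -8.
Midpoints: P̄ = 73.00, Q̄ = 2843.0.
ε = (ΔQ/ΔP)(P̄/Q̄) = (440/-8)(73.00/2843.0).

-1.412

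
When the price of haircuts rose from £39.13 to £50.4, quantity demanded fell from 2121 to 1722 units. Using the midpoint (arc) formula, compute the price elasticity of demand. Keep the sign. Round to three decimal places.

ΔQ = 1722 − 2121 = -399; ΔP = 50.4 − 39.13 = 11.27.
Midpoints: P̄ = 44.77, Q̄ = 1921.5.
ε = (ΔQ/ΔP)(P̄/Q̄) = (-399/11.27)(44.77/1921.5).

-0.825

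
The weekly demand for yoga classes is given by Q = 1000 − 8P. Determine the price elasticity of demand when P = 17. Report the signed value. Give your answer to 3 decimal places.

-0.157

At P = 17, Q = 864.
dQ/dP = −8.
ε = (dQ/dP)(P/Q) = (-8)(17/864).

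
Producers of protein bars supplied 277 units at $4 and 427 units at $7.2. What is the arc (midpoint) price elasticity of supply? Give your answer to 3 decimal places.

0.746

ΔQ = 427 − 277 = 150; ΔP = 7.2 − 4 = 3.2.
Midpoints: P̄ = 5.60, Q̄ = 352.0.
ε_s = (ΔQ/ΔP)(P̄/Q̄) = (150/3.2)(5.60/352.0).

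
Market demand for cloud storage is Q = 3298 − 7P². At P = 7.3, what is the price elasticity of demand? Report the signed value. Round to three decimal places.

-0.255

At P = 7.3, Q = 2924.970.
dQ/dP = −14P = -102.200.
ε = (dQ/dP)(P/Q) = (-102.200)(7.3/2924.970).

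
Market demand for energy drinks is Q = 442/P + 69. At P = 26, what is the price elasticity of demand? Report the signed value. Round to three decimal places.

At P = 26, Q = 86.
dQ/dP = −442/P² = -0.654.
ε = (dQ/dP)(P/Q) = (-0.654)(26/86).

-0.198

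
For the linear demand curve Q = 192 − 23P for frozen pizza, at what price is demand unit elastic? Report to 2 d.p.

4.17

For linear demand Q = a − bP, ε = −bP/(a − bP). |ε| = 1 when bP = a − bP, i.e. P = a/(2b).
P = 192/(2·23) = 192/46 = 4.1739.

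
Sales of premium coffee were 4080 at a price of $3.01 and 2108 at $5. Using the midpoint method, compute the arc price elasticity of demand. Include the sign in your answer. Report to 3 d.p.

-1.283

ΔQ = 2108 − 4080 = -1972; ΔP = 5 − 3.01 = 1.99.
Midpoints: P̄ = 4.00, Q̄ = 3094.0.
ε = (ΔQ/ΔP)(P̄/Q̄) = (-1972/1.99)(4.00/3094.0).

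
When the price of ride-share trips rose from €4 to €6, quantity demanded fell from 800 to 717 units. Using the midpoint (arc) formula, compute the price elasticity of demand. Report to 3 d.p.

ΔQ = 717 − 800 = -83; ΔP = 6 − 4 = 2.
Midpoints: P̄ = 5.00, Q̄ = 758.5.
ε = (ΔQ/ΔP)(P̄/Q̄) = (-83/2)(5.00/758.5).

-0.274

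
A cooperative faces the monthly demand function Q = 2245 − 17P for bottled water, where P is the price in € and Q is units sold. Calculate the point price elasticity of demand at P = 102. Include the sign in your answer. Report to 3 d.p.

-3.393

At P = 102, Q = 511.
dQ/dP = −17.
ε = (dQ/dP)(P/Q) = (-17)(102/511).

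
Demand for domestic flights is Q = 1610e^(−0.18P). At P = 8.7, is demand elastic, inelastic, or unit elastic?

Q = 336.295, dQ/dP = -60.533.
ε = (dQ/dP)(P/Q) ≈ -1.566.
|ε| = 1.57 > 1.

elastic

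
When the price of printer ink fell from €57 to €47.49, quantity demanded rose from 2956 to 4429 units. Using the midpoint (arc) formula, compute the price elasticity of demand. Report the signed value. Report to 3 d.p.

ΔQ = 4429 − 2956 = 1473; ΔP = 47.49 − 57 = -9.51.
Midpoints: P̄ = 52.25, Q̄ = 3692.5.
ε = (ΔQ/ΔP)(P̄/Q̄) = (1473/-9.51)(52.25/3692.5).

-2.192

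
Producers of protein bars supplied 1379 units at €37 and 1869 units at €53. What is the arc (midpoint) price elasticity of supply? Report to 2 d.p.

0.85

ΔQ = 1869 − 1379 = 490; ΔP = 53 − 37 = 16.
Midpoints: P̄ = 45.00, Q̄ = 1624.0.
ε_s = (ΔQ/ΔP)(P̄/Q̄) = (490/16)(45.00/1624.0).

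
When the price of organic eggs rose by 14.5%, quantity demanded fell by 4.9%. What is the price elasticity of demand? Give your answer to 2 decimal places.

ε = %ΔQ / %ΔP = (-4.9)/(14.5) = -0.338.

-0.34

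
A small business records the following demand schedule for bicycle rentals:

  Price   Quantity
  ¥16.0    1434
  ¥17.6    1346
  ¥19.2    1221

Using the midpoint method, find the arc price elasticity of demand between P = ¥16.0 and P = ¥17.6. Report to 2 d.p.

-0.66

At P = 16.0, Q = 1434; at P = 17.6, Q = 1346.
ΔQ = -88, ΔP = 1.6. Midpoints: P̄ = 16.80, Q̄ = 1390.0.
ε = (ΔQ/ΔP)(P̄/Q̄) = (-88/1.6)(16.80/1390.0).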